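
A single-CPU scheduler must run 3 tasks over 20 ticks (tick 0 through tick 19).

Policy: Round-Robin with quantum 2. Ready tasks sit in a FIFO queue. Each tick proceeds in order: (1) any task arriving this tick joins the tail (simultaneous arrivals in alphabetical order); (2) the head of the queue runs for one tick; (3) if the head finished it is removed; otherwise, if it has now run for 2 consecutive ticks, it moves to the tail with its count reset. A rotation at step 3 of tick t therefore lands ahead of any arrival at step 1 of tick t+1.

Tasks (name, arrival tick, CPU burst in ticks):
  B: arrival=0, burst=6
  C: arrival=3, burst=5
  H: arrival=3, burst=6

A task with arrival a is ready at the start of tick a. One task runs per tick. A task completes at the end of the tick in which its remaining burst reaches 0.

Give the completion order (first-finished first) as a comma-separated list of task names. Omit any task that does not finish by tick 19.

completion order = B, C, H

t=0: queue=[B] q_used=0 → run B
t=1: queue=[B] q_used=1 → run B
t=2: queue=[B] q_used=0 → run B
t=3: queue=[B,C,H] q_used=1 → run B
t=4: queue=[C,H,B] q_used=0 → run C
t=5: queue=[C,H,B] q_used=1 → run C
t=6: queue=[H,B,C] q_used=0 → run H
t=7: queue=[H,B,C] q_used=1 → run H
t=8: queue=[B,C,H] q_used=0 → run B
t=9: queue=[B,C,H] q_used=1 → run B
t=10: queue=[C,H] q_used=0 → run C
t=11: queue=[C,H] q_used=1 → run C
t=12: queue=[H,C] q_used=0 → run H
t=13: queue=[H,C] q_used=1 → run H
t=14: queue=[C,H] q_used=0 → run C
t=15: queue=[H] q_used=0 → run H
t=16: queue=[H] q_used=1 → run H
t=17: (idle)
t=18: (idle)
t=19: (idle)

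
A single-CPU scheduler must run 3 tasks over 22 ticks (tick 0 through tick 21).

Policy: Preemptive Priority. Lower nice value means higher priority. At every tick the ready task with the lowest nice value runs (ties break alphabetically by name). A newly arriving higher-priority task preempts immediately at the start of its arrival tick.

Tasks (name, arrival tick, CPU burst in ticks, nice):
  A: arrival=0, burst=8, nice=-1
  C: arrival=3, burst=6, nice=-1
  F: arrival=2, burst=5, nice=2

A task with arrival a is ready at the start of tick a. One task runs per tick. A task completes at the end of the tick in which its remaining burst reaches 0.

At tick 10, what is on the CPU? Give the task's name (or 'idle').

t=0: ready={A} → run A
t=1: ready={A} → run A
t=2: ready={A,F} → run A
t=3: ready={A,C,F} → run A
t=4: ready={A,C,F} → run A
t=5: ready={A,C,F} → run A
t=6: ready={A,C,F} → run A
t=7: ready={A,C,F} → run A
t=8: ready={C,F} → run C
t=9: ready={C,F} → run C
t=10: ready={C,F} → run C
t=11: ready={C,F} → run C
t=12: ready={C,F} → run C
t=13: ready={C,F} → run C
t=14: ready={F} → run F
t=15: ready={F} → run F
t=16: ready={F} → run F
t=17: ready={F} → run F
t=18: ready={F} → run F
t=19: (idle)
t=20: (idle)
t=21: (idle)

running at tick 10 = C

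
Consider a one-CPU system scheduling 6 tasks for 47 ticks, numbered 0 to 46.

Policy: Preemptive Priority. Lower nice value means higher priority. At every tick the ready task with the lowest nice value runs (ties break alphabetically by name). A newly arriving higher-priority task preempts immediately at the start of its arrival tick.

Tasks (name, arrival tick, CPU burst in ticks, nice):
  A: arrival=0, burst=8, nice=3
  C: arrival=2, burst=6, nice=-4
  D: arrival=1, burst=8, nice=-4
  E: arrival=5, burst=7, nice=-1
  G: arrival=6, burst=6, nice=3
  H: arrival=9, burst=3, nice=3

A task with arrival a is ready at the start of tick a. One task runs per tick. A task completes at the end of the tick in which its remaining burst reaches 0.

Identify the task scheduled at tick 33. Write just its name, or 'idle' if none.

running at tick 33 = G

t=0: ready={A} → run A
t=1: ready={A,D} → run D
t=2: ready={A,C,D} → run C
t=3: ready={A,C,D} → run C
t=4: ready={A,C,D} → run C
t=5: ready={A,C,D,E} → run C
t=6: ready={A,C,D,E,G} → run C
t=7: ready={A,C,D,E,G} → run C
t=8: ready={A,D,E,G} → run D
t=9: ready={A,D,E,G,H} → run D
t=10: ready={A,D,E,G,H} → run D
t=11: ready={A,D,E,G,H} → run D
t=12: ready={A,D,E,G,H} → run D
t=13: ready={A,D,E,G,H} → run D
t=14: ready={A,D,E,G,H} → run D
t=15: ready={A,E,G,H} → run E
t=16: ready={A,E,G,H} → run E
t=17: ready={A,E,G,H} → run E
t=18: ready={A,E,G,H} → run E
t=19: ready={A,E,G,H} → run E
t=20: ready={A,E,G,H} → run E
t=21: ready={A,E,G,H} → run E
t=22: ready={A,G,H} → run A
t=23: ready={A,G,H} → run A
t=24: ready={A,G,H} → run A
t=25: ready={A,G,H} → run A
t=26: ready={A,G,H} → run A
t=27: ready={A,G,H} → run A
t=28: ready={A,G,H} → run A
t=29: ready={G,H} → run G
t=30: ready={G,H} → run G
t=31: ready={G,H} → run G
t=32: ready={G,H} → run G
t=33: ready={G,H} → run G
t=34: ready={G,H} → run G
t=35: ready={H} → run H
t=36: ready={H} → run H
t=37: ready={H} → run H
t=38: (idle)
t=39: (idle)
t=40: (idle)
t=41: (idle)
t=42: (idle)
t=43: (idle)
t=44: (idle)
t=45: (idle)
t=46: (idle)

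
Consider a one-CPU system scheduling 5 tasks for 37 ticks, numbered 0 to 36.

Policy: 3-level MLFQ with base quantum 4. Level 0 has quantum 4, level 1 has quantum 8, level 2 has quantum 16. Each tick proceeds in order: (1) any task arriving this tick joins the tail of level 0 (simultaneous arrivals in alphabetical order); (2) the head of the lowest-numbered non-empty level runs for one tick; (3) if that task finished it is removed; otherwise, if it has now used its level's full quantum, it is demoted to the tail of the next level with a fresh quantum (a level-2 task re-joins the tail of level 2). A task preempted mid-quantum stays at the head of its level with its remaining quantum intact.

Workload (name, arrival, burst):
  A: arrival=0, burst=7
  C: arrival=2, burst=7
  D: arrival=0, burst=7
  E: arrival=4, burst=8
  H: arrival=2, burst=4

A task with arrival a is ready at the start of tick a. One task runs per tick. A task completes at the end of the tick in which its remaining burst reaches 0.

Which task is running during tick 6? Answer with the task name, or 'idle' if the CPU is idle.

t=0: L0/L1/L2 = AD/-/- → run A
t=1: L0/L1/L2 = AD/-/- → run A
t=2: L0/L1/L2 = ADCH/-/- → run A
t=3: L0/L1/L2 = ADCH/-/- → run A
t=4: L0/L1/L2 = DCHE/A/- → run D
t=5: L0/L1/L2 = DCHE/A/- → run D
t=6: L0/L1/L2 = DCHE/A/- → run D
t=7: L0/L1/L2 = DCHE/A/- → run D
t=8: L0/L1/L2 = CHE/AD/- → run C
t=9: L0/L1/L2 = CHE/AD/- → run C
t=10: L0/L1/L2 = CHE/AD/- → run C
t=11: L0/L1/L2 = CHE/AD/- → run C
t=12: L0/L1/L2 = HE/ADC/- → run H
t=13: L0/L1/L2 = HE/ADC/- → run H
t=14: L0/L1/L2 = HE/ADC/- → run H
t=15: L0/L1/L2 = HE/ADC/- → run H
t=16: L0/L1/L2 = E/ADC/- → run E
t=17: L0/L1/L2 = E/ADC/- → run E
t=18: L0/L1/L2 = E/ADC/- → run E
t=19: L0/L1/L2 = E/ADC/- → run E
t=20: L0/L1/L2 = -/ADCE/- → run A
t=21: L0/L1/L2 = -/ADCE/- → run A
t=22: L0/L1/L2 = -/ADCE/- → run A
t=23: L0/L1/L2 = -/DCE/- → run D
t=24: L0/L1/L2 = -/DCE/- → run D
t=25: L0/L1/L2 = -/DCE/- → run D
t=26: L0/L1/L2 = -/CE/- → run C
t=27: L0/L1/L2 = -/CE/- → run C
t=28: L0/L1/L2 = -/CE/- → run C
t=29: L0/L1/L2 = -/E/- → run E
t=30: L0/L1/L2 = -/E/- → run E
t=31: L0/L1/L2 = -/E/- → run E
t=32: L0/L1/L2 = -/E/- → run E
t=33: (idle)
t=34: (idle)
t=35: (idle)
t=36: (idle)

running at tick 6 = D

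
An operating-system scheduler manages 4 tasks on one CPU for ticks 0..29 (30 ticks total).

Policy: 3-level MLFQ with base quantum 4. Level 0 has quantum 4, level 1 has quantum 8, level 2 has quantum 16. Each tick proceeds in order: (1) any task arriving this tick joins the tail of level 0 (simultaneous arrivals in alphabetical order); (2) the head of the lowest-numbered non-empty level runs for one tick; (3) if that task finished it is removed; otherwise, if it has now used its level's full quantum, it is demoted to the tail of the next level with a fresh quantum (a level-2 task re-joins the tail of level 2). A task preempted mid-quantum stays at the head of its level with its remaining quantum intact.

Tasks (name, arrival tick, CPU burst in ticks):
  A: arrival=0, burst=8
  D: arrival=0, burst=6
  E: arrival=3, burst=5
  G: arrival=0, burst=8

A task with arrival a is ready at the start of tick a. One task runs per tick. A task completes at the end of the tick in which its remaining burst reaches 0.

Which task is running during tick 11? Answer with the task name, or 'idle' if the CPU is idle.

t=0: L0/L1/L2 = ADG/-/- → run A
t=1: L0/L1/L2 = ADG/-/- → run A
t=2: L0/L1/L2 = ADG/-/- → run A
t=3: L0/L1/L2 = ADGE/-/- → run A
t=4: L0/L1/L2 = DGE/A/- → run D
t=5: L0/L1/L2 = DGE/A/- → run D
t=6: L0/L1/L2 = DGE/A/- → run D
t=7: L0/L1/L2 = DGE/A/- → run D
t=8: L0/L1/L2 = GE/AD/- → run G
t=9: L0/L1/L2 = GE/AD/- → run G
t=10: L0/L1/L2 = GE/AD/- → run G
t=11: L0/L1/L2 = GE/AD/- → run G
t=12: L0/L1/L2 = E/ADG/- → run E
t=13: L0/L1/L2 = E/ADG/- → run E
t=14: L0/L1/L2 = E/ADG/- → run E
t=15: L0/L1/L2 = E/ADG/- → run E
t=16: L0/L1/L2 = -/ADGE/- → run A
t=17: L0/L1/L2 = -/ADGE/- → run A
t=18: L0/L1/L2 = -/ADGE/- → run A
t=19: L0/L1/L2 = -/ADGE/- → run A
t=20: L0/L1/L2 = -/DGE/- → run D
t=21: L0/L1/L2 = -/DGE/- → run D
t=22: L0/L1/L2 = -/GE/- → run G
t=23: L0/L1/L2 = -/GE/- → run G
t=24: L0/L1/L2 = -/GE/- → run G
t=25: L0/L1/L2 = -/GE/- → run G
t=26: L0/L1/L2 = -/E/- → run E
t=27: (idle)
t=28: (idle)
t=29: (idle)

running at tick 11 = G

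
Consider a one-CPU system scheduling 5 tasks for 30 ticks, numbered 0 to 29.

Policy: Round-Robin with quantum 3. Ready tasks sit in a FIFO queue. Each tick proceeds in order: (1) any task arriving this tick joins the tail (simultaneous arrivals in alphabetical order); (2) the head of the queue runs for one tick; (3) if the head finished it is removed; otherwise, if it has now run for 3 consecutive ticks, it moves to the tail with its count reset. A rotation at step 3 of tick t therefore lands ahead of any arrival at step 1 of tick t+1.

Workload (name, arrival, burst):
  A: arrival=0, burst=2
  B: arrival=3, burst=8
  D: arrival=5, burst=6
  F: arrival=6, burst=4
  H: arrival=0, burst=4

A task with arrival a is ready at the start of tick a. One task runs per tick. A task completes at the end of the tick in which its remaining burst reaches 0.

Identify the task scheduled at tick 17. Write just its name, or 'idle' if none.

t=0: queue=[A,H] q_used=0 → run A
t=1: queue=[A,H] q_used=1 → run A
t=2: queue=[H] q_used=0 → run H
t=3: queue=[H,B] q_used=1 → run H
t=4: queue=[H,B] q_used=2 → run H
t=5: queue=[B,H,D] q_used=0 → run B
t=6: queue=[B,H,D,F] q_used=1 → run B
t=7: queue=[B,H,D,F] q_used=2 → run B
t=8: queue=[H,D,F,B] q_used=0 → run H
t=9: queue=[D,F,B] q_used=0 → run D
t=10: queue=[D,F,B] q_used=1 → run D
t=11: queue=[D,F,B] q_used=2 → run D
t=12: queue=[F,B,D] q_used=0 → run F
t=13: queue=[F,B,D] q_used=1 → run F
t=14: queue=[F,B,D] q_used=2 → run F
t=15: queue=[B,D,F] q_used=0 → run B
t=16: queue=[B,D,F] q_used=1 → run B
t=17: queue=[B,D,F] q_used=2 → run B
t=18: queue=[D,F,B] q_used=0 → run D
t=19: queue=[D,F,B] q_used=1 → run D
t=20: queue=[D,F,B] q_used=2 → run D
t=21: queue=[F,B] q_used=0 → run F
t=22: queue=[B] q_used=0 → run B
t=23: queue=[B] q_used=1 → run B
t=24: (idle)
t=25: (idle)
t=26: (idle)
t=27: (idle)
t=28: (idle)
t=29: (idle)

running at tick 17 = B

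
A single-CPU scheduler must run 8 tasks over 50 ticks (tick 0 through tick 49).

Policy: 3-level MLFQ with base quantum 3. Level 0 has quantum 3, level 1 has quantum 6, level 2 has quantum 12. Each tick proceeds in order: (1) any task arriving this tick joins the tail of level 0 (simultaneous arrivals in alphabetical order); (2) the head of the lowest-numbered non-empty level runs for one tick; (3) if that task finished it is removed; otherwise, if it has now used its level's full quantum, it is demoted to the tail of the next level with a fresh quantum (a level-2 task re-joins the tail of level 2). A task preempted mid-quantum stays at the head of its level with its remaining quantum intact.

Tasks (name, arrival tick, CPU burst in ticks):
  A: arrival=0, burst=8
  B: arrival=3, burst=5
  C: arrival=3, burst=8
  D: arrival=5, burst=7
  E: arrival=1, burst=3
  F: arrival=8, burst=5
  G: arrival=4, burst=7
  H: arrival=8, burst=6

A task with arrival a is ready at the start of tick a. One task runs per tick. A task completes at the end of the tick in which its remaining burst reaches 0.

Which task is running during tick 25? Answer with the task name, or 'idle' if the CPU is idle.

t=0: L0/L1/L2 = A/-/- → run A
t=1: L0/L1/L2 = AE/-/- → run A
t=2: L0/L1/L2 = AE/-/- → run A
t=3: L0/L1/L2 = EBC/A/- → run E
t=4: L0/L1/L2 = EBCG/A/- → run E
t=5: L0/L1/L2 = EBCGD/A/- → run E
t=6: L0/L1/L2 = BCGD/A/- → run B
t=7: L0/L1/L2 = BCGD/A/- → run B
t=8: L0/L1/L2 = BCGDFH/A/- → run B
t=9: L0/L1/L2 = CGDFH/AB/- → run C
t=10: L0/L1/L2 = CGDFH/AB/- → run C
t=11: L0/L1/L2 = CGDFH/AB/- → run C
t=12: L0/L1/L2 = GDFH/ABC/- → run G
t=13: L0/L1/L2 = GDFH/ABC/- → run G
t=14: L0/L1/L2 = GDFH/ABC/- → run G
t=15: L0/L1/L2 = DFH/ABCG/- → run D
t=16: L0/L1/L2 = DFH/ABCG/- → run D
t=17: L0/L1/L2 = DFH/ABCG/- → run D
t=18: L0/L1/L2 = FH/ABCGD/- → run F
t=19: L0/L1/L2 = FH/ABCGD/- → run F
t=20: L0/L1/L2 = FH/ABCGD/- → run F
t=21: L0/L1/L2 = H/ABCGDF/- → run H
t=22: L0/L1/L2 = H/ABCGDF/- → run H
t=23: L0/L1/L2 = H/ABCGDF/- → run H
t=24: L0/L1/L2 = -/ABCGDFH/- → run A
t=25: L0/L1/L2 = -/ABCGDFH/- → run A
t=26: L0/L1/L2 = -/ABCGDFH/- → run A
t=27: L0/L1/L2 = -/ABCGDFH/- → run A
t=28: L0/L1/L2 = -/ABCGDFH/- → run A
t=29: L0/L1/L2 = -/BCGDFH/- → run B
t=30: L0/L1/L2 = -/BCGDFH/- → run B
t=31: L0/L1/L2 = -/CGDFH/- → run C
t=32: L0/L1/L2 = -/CGDFH/- → run C
t=33: L0/L1/L2 = -/CGDFH/- → run C
t=34: L0/L1/L2 = -/CGDFH/- → run C
t=35: L0/L1/L2 = -/CGDFH/- → run C
t=36: L0/L1/L2 = -/GDFH/- → run G
t=37: L0/L1/L2 = -/GDFH/- → run G
t=38: L0/L1/L2 = -/GDFH/- → run G
t=39: L0/L1/L2 = -/GDFH/- → run G
t=40: L0/L1/L2 = -/DFH/- → run D
t=41: L0/L1/L2 = -/DFH/- → run D
t=42: L0/L1/L2 = -/DFH/- → run D
t=43: L0/L1/L2 = -/DFH/- → run D
t=44: L0/L1/L2 = -/FH/- → run F
t=45: L0/L1/L2 = -/FH/- → run F
t=46: L0/L1/L2 = -/H/- → run H
t=47: L0/L1/L2 = -/H/- → run H
t=48: L0/L1/L2 = -/H/- → run H
t=49: (idle)

running at tick 25 = A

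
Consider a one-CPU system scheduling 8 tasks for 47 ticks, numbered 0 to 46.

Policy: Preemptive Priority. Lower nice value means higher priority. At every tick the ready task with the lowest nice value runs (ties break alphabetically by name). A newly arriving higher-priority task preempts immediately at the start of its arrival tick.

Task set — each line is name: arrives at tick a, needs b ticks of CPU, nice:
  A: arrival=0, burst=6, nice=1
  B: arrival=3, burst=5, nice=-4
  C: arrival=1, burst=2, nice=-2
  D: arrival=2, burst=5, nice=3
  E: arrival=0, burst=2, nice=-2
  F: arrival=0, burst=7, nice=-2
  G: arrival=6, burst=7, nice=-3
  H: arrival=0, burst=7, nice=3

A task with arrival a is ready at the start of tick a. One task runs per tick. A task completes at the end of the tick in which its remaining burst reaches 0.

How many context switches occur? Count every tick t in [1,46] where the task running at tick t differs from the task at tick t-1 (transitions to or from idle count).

t=0: ready={A,E,F,H} → run E
t=1: ready={A,C,E,F,H} → run C
t=2: ready={A,C,D,E,F,H} → run C
t=3: ready={A,B,D,E,F,H} → run B
t=4: ready={A,B,D,E,F,H} → run B
t=5: ready={A,B,D,E,F,H} → run B
t=6: ready={A,B,D,E,F,G,H} → run B
t=7: ready={A,B,D,E,F,G,H} → run B
t=8: ready={A,D,E,F,G,H} → run G
t=9: ready={A,D,E,F,G,H} → run G
t=10: ready={A,D,E,F,G,H} → run G
t=11: ready={A,D,E,F,G,H} → run G
t=12: ready={A,D,E,F,G,H} → run G
t=13: ready={A,D,E,F,G,H} → run G
t=14: ready={A,D,E,F,G,H} → run G
t=15: ready={A,D,E,F,H} → run E
t=16: ready={A,D,F,H} → run F
t=17: ready={A,D,F,H} → run F
t=18: ready={A,D,F,H} → run F
t=19: ready={A,D,F,H} → run F
t=20: ready={A,D,F,H} → run F
t=21: ready={A,D,F,H} → run F
t=22: ready={A,D,F,H} → run F
t=23: ready={A,D,H} → run A
t=24: ready={A,D,H} → run A
t=25: ready={A,D,H} → run A
t=26: ready={A,D,H} → run A
t=27: ready={A,D,H} → run A
t=28: ready={A,D,H} → run A
t=29: ready={D,H} → run D
t=30: ready={D,H} → run D
t=31: ready={D,H} → run D
t=32: ready={D,H} → run D
t=33: ready={D,H} → run D
t=34: ready={H} → run H
t=35: ready={H} → run H
t=36: ready={H} → run H
t=37: ready={H} → run H
t=38: ready={H} → run H
t=39: ready={H} → run H
t=40: ready={H} → run H
t=41: (idle)
t=42: (idle)
t=43: (idle)
t=44: (idle)
t=45: (idle)
t=46: (idle)

context switches = 9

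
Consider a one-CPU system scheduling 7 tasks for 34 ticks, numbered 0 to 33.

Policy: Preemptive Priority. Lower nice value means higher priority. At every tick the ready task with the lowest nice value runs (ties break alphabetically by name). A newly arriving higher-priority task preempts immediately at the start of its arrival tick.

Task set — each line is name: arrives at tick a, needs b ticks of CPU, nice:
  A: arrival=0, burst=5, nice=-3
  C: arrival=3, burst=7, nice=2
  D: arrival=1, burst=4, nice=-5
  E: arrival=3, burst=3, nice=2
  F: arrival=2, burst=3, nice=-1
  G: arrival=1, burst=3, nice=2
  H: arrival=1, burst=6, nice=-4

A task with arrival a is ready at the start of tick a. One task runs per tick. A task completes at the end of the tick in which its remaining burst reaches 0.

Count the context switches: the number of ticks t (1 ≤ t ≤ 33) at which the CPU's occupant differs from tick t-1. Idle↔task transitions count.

t=0: ready={A} → run A
t=1: ready={A,D,G,H} → run D
t=2: ready={A,D,F,G,H} → run D
t=3: ready={A,C,D,E,F,G,H} → run D
t=4: ready={A,C,D,E,F,G,H} → run D
t=5: ready={A,C,E,F,G,H} → run H
t=6: ready={A,C,E,F,G,H} → run H
t=7: ready={A,C,E,F,G,H} → run H
t=8: ready={A,C,E,F,G,H} → run H
t=9: ready={A,C,E,F,G,H} → run H
t=10: ready={A,C,E,F,G,H} → run H
t=11: ready={A,C,E,F,G} → run A
t=12: ready={A,C,E,F,G} → run A
t=13: ready={A,C,E,F,G} → run A
t=14: ready={A,C,E,F,G} → run A
t=15: ready={C,E,F,G} → run F
t=16: ready={C,E,F,G} → run F
t=17: ready={C,E,F,G} → run F
t=18: ready={C,E,G} → run C
t=19: ready={C,E,G} → run C
t=20: ready={C,E,G} → run C
t=21: ready={C,E,G} → run C
t=22: ready={C,E,G} → run C
t=23: ready={C,E,G} → run C
t=24: ready={C,E,G} → run C
t=25: ready={E,G} → run E
t=26: ready={E,G} → run E
t=27: ready={E,G} → run E
t=28: ready={G} → run G
t=29: ready={G} → run G
t=30: ready={G} → run G
t=31: (idle)
t=32: (idle)
t=33: (idle)

context switches = 8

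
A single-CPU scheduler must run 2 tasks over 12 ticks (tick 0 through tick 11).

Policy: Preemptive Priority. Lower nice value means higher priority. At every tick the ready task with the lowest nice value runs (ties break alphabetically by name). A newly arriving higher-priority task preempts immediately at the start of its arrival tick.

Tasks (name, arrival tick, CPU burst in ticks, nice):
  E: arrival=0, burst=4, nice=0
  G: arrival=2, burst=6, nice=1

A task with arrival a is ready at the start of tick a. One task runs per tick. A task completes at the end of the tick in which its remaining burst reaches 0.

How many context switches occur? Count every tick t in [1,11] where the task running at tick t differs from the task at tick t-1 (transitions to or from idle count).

t=0: ready={E} → run E
t=1: ready={E} → run E
t=2: ready={E,G} → run E
t=3: ready={E,G} → run E
t=4: ready={G} → run G
t=5: ready={G} → run G
t=6: ready={G} → run G
t=7: ready={G} → run G
t=8: ready={G} → run G
t=9: ready={G} → run G
t=10: (idle)
t=11: (idle)

context switches = 2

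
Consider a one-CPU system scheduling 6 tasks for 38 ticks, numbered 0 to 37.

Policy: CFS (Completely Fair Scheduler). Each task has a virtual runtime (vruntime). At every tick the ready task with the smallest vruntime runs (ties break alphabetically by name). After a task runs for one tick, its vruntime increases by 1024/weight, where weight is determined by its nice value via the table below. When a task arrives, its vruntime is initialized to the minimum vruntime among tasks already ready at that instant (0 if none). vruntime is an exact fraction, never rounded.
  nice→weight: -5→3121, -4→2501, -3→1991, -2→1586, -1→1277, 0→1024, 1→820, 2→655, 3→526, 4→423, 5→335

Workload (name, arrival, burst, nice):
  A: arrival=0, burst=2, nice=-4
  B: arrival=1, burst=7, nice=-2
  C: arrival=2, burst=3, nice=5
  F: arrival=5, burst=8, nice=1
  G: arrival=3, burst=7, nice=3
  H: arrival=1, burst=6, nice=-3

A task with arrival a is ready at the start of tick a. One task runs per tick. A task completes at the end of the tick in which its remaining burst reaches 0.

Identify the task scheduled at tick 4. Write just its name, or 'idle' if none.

t=0: vr[A=0] → run A
t=1: vr[A=1024/2501 B=1024/2501 H=1024/2501] → run A
t=2: vr[B=1024/2501 C=1024/2501 H=1024/2501] → run B
t=3: vr[B=34304/32513 C=1024/2501 G=1024/2501 H=1024/2501] → run C
t=4: vr[B=34304/32513 C=2904064/837835 G=1024/2501 H=1024/2501] → run G
t=5: vr[B=34304/32513 C=2904064/837835 F=1024/2501 G=1549824/657763 H=1024/2501] → run F
t=6: vr[B=34304/32513 C=2904064/837835 F=20736/12505 G=1549824/657763 H=1024/2501] → run H
t=7: vr[B=34304/32513 C=2904064/837835 F=20736/12505 G=1549824/657763 H=4599808/4979491] → run H
t=8: vr[B=34304/32513 C=2904064/837835 F=20736/12505 G=1549824/657763 H=7160832/4979491] → run B
t=9: vr[B=55296/32513 C=2904064/837835 F=20736/12505 G=1549824/657763 H=7160832/4979491] → run H
t=10: vr[B=55296/32513 C=2904064/837835 F=20736/12505 G=1549824/657763 H=9721856/4979491] → run F
t=11: vr[B=55296/32513 C=2904064/837835 F=36352/12505 G=1549824/657763 H=9721856/4979491] → run B
t=12: vr[B=76288/32513 C=2904064/837835 F=36352/12505 G=1549824/657763 H=9721856/4979491] → run H
t=13: vr[B=76288/32513 C=2904064/837835 F=36352/12505 G=1549824/657763 H=12282880/4979491] → run B
t=14: vr[B=97280/32513 C=2904064/837835 F=36352/12505 G=1549824/657763 H=12282880/4979491] → run G
t=15: vr[B=97280/32513 C=2904064/837835 F=36352/12505 G=2830336/657763 H=12282880/4979491] → run H
t=16: vr[B=97280/32513 C=2904064/837835 F=36352/12505 G=2830336/657763 H=14843904/4979491] → run F
t=17: vr[B=97280/32513 C=2904064/837835 F=51968/12505 G=2830336/657763 H=14843904/4979491] → run H
t=18: vr[B=97280/32513 C=2904064/837835 F=51968/12505 G=2830336/657763] → run B
t=19: vr[B=118272/32513 C=2904064/837835 F=51968/12505 G=2830336/657763] → run C
t=20: vr[B=118272/32513 C=5465088/837835 F=51968/12505 G=2830336/657763] → run B
t=21: vr[B=139264/32513 C=5465088/837835 F=51968/12505 G=2830336/657763] → run F
t=22: vr[B=139264/32513 C=5465088/837835 F=67584/12505 G=2830336/657763] → run B
t=23: vr[C=5465088/837835 F=67584/12505 G=2830336/657763] → run G
t=24: vr[C=5465088/837835 F=67584/12505 G=4110848/657763] → run F
t=25: vr[C=5465088/837835 F=16640/2501 G=4110848/657763] → run G
t=26: vr[C=5465088/837835 F=16640/2501 G=5391360/657763] → run C
t=27: vr[F=16640/2501 G=5391360/657763] → run F
t=28: vr[F=98816/12505 G=5391360/657763] → run F
t=29: vr[F=114432/12505 G=5391360/657763] → run G
t=30: vr[F=114432/12505 G=6671872/657763] → run F
t=31: vr[G=6671872/657763] → run G
t=32: vr[G=7952384/657763] → run G
t=33: (idle)
t=34: (idle)
t=35: (idle)
t=36: (idle)
t=37: (idle)

running at tick 4 = G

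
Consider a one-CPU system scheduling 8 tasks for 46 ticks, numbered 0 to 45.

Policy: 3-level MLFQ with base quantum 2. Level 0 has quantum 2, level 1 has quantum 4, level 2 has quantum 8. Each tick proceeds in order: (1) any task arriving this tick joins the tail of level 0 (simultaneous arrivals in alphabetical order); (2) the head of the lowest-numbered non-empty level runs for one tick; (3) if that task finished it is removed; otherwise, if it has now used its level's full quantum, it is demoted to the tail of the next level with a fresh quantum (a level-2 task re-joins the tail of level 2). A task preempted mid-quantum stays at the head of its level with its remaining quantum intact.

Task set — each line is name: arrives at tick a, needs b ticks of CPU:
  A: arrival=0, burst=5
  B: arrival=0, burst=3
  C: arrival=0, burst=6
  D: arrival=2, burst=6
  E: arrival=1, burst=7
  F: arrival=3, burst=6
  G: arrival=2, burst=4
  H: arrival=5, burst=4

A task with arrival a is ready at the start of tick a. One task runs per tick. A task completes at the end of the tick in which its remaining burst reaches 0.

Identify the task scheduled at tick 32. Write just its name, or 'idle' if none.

t=0: L0/L1/L2 = ABC/-/- → run A
t=1: L0/L1/L2 = ABCE/-/- → run A
t=2: L0/L1/L2 = BCEDG/A/- → run B
t=3: L0/L1/L2 = BCEDGF/A/- → run B
t=4: L0/L1/L2 = CEDGF/AB/- → run C
t=5: L0/L1/L2 = CEDGFH/AB/- → run C
t=6: L0/L1/L2 = EDGFH/ABC/- → run E
t=7: L0/L1/L2 = EDGFH/ABC/- → run E
t=8: L0/L1/L2 = DGFH/ABCE/- → run D
t=9: L0/L1/L2 = DGFH/ABCE/- → run D
t=10: L0/L1/L2 = GFH/ABCED/- → run G
t=11: L0/L1/L2 = GFH/ABCED/- → run G
t=12: L0/L1/L2 = FH/ABCEDG/- → run F
t=13: L0/L1/L2 = FH/ABCEDG/- → run F
t=14: L0/L1/L2 = H/ABCEDGF/- → run H
t=15: L0/L1/L2 = H/ABCEDGF/- → run H
t=16: L0/L1/L2 = -/ABCEDGFH/- → run A
t=17: L0/L1/L2 = -/ABCEDGFH/- → run A
t=18: L0/L1/L2 = -/ABCEDGFH/- → run A
t=19: L0/L1/L2 = -/BCEDGFH/- → run B
t=20: L0/L1/L2 = -/CEDGFH/- → run C
t=21: L0/L1/L2 = -/CEDGFH/- → run C
t=22: L0/L1/L2 = -/CEDGFH/- → run C
t=23: L0/L1/L2 = -/CEDGFH/- → run C
t=24: L0/L1/L2 = -/EDGFH/- → run E
t=25: L0/L1/L2 = -/EDGFH/- → run E
t=26: L0/L1/L2 = -/EDGFH/- → run E
t=27: L0/L1/L2 = -/EDGFH/- → run E
t=28: L0/L1/L2 = -/DGFH/E → run D
t=29: L0/L1/L2 = -/DGFH/E → run D
t=30: L0/L1/L2 = -/DGFH/E → run D
t=31: L0/L1/L2 = -/DGFH/E → run D
t=32: L0/L1/L2 = -/GFH/E → run G
t=33: L0/L1/L2 = -/GFH/E → run G
t=34: L0/L1/L2 = -/FH/E → run F
t=35: L0/L1/L2 = -/FH/E → run F
t=36: L0/L1/L2 = -/FH/E → run F
t=37: L0/L1/L2 = -/FH/E → run F
t=38: L0/L1/L2 = -/H/E → run H
t=39: L0/L1/L2 = -/H/E → run H
t=40: L0/L1/L2 = -/-/E → run E
t=41: (idle)
t=42: (idle)
t=43: (idle)
t=44: (idle)
t=45: (idle)

running at tick 32 = G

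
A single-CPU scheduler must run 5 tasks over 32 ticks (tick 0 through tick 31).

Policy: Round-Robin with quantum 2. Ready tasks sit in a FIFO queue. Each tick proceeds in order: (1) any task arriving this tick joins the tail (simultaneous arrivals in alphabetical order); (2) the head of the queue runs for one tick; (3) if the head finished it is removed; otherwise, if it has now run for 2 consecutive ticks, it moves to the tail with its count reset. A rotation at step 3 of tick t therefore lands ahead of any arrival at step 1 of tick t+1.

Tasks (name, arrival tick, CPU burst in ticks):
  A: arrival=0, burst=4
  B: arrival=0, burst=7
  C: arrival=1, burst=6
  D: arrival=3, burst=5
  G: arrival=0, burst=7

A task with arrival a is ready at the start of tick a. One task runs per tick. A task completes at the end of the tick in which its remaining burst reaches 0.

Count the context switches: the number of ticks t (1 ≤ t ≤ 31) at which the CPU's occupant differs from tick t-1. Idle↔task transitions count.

t=0: queue=[A,B,G] q_used=0 → run A
t=1: queue=[A,B,G,C] q_used=1 → run A
t=2: queue=[B,G,C,A] q_used=0 → run B
t=3: queue=[B,G,C,A,D] q_used=1 → run B
t=4: queue=[G,C,A,D,B] q_used=0 → run G
t=5: queue=[G,C,A,D,B] q_used=1 → run G
t=6: queue=[C,A,D,B,G] q_used=0 → run C
t=7: queue=[C,A,D,B,G] q_used=1 → run C
t=8: queue=[A,D,B,G,C] q_used=0 → run A
t=9: queue=[A,D,B,G,C] q_used=1 → run A
t=10: queue=[D,B,G,C] q_used=0 → run D
t=11: queue=[D,B,G,C] q_used=1 → run D
t=12: queue=[B,G,C,D] q_used=0 → run B
t=13: queue=[B,G,C,D] q_used=1 → run B
t=14: queue=[G,C,D,B] q_used=0 → run G
t=15: queue=[G,C,D,B] q_used=1 → run G
t=16: queue=[C,D,B,G] q_used=0 → run C
t=17: queue=[C,D,B,G] q_used=1 → run C
t=18: queue=[D,B,G,C] q_used=0 → run D
t=19: queue=[D,B,G,C] q_used=1 → run D
t=20: queue=[B,G,C,D] q_used=0 → run B
t=21: queue=[B,G,C,D] q_used=1 → run B
t=22: queue=[G,C,D,B] q_used=0 → run G
t=23: queue=[G,C,D,B] q_used=1 → run G
t=24: queue=[C,D,B,G] q_used=0 → run C
t=25: queue=[C,D,B,G] q_used=1 → run C
t=26: queue=[D,B,G] q_used=0 → run D
t=27: queue=[B,G] q_used=0 → run B
t=28: queue=[G] q_used=0 → run G
t=29: (idle)
t=30: (idle)
t=31: (idle)

context switches = 16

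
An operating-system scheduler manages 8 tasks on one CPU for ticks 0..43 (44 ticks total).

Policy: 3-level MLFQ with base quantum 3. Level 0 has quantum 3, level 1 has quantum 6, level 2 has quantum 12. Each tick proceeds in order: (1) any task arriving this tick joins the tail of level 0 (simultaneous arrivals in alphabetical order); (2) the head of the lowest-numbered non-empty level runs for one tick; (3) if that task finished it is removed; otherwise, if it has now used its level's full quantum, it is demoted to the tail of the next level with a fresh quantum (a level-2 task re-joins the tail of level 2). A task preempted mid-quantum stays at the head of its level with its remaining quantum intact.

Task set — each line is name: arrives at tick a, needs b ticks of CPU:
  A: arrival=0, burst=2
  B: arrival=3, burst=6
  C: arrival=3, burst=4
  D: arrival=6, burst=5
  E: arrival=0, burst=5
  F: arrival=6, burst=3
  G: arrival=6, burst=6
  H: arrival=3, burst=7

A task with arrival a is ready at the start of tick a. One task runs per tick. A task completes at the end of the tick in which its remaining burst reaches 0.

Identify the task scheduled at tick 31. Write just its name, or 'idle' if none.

running at tick 31 = H

t=0: L0/L1/L2 = AE/-/- → run A
t=1: L0/L1/L2 = AE/-/- → run A
t=2: L0/L1/L2 = E/-/- → run E
t=3: L0/L1/L2 = EBCH/-/- → run E
t=4: L0/L1/L2 = EBCH/-/- → run E
t=5: L0/L1/L2 = BCH/E/- → run B
t=6: L0/L1/L2 = BCHDFG/E/- → run B
t=7: L0/L1/L2 = BCHDFG/E/- → run B
t=8: L0/L1/L2 = CHDFG/EB/- → run C
t=9: L0/L1/L2 = CHDFG/EB/- → run C
t=10: L0/L1/L2 = CHDFG/EB/- → run C
t=11: L0/L1/L2 = HDFG/EBC/- → run H
t=12: L0/L1/L2 = HDFG/EBC/- → run H
t=13: L0/L1/L2 = HDFG/EBC/- → run H
t=14: L0/L1/L2 = DFG/EBCH/- → run D
t=15: L0/L1/L2 = DFG/EBCH/- → run D
t=16: L0/L1/L2 = DFG/EBCH/- → run D
t=17: L0/L1/L2 = FG/EBCHD/- → run F
t=18: L0/L1/L2 = FG/EBCHD/- → run F
t=19: L0/L1/L2 = FG/EBCHD/- → run F
t=20: L0/L1/L2 = G/EBCHD/- → run G
t=21: L0/L1/L2 = G/EBCHD/- → run G
t=22: L0/L1/L2 = G/EBCHD/- → run G
t=23: L0/L1/L2 = -/EBCHDG/- → run E
t=24: L0/L1/L2 = -/EBCHDG/- → run E
t=25: L0/L1/L2 = -/BCHDG/- → run B
t=26: L0/L1/L2 = -/BCHDG/- → run B
t=27: L0/L1/L2 = -/BCHDG/- → run B
t=28: L0/L1/L2 = -/CHDG/- → run C
t=29: L0/L1/L2 = -/HDG/- → run H
t=30: L0/L1/L2 = -/HDG/- → run H
t=31: L0/L1/L2 = -/HDG/- → run H
t=32: L0/L1/L2 = -/HDG/- → run H
t=33: L0/L1/L2 = -/DG/- → run D
t=34: L0/L1/L2 = -/DG/- → run D
t=35: L0/L1/L2 = -/G/- → run G
t=36: L0/L1/L2 = -/G/- → run G
t=37: L0/L1/L2 = -/G/- → run G
t=38: (idle)
t=39: (idle)
t=40: (idle)
t=41: (idle)
t=42: (idle)
t=43: (idle)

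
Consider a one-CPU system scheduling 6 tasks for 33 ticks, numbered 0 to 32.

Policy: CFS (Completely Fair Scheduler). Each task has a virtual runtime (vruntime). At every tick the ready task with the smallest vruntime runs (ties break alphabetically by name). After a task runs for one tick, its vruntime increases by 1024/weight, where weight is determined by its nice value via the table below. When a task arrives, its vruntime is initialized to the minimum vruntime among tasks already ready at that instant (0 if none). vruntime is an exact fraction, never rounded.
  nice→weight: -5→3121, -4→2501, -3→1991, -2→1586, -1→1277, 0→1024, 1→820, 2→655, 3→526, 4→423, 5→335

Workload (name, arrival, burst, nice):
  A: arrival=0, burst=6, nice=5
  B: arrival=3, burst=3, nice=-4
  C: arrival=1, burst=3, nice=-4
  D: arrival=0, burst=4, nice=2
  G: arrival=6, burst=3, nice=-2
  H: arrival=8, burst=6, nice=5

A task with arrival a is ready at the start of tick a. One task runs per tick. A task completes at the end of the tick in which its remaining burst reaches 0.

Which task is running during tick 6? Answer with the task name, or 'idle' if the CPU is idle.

running at tick 6 = C

t=0: vr[A=0 D=0] → run A
t=1: vr[A=1024/335 C=0 D=0] → run C
t=2: vr[A=1024/335 C=1024/2501 D=0] → run D
t=3: vr[A=1024/335 B=1024/2501 C=1024/2501 D=1024/655] → run B
t=4: vr[A=1024/335 B=2048/2501 C=1024/2501 D=1024/655] → run C
t=5: vr[A=1024/335 B=2048/2501 C=2048/2501 D=1024/655] → run B
t=6: vr[A=1024/335 B=3072/2501 C=2048/2501 D=1024/655 G=2048/2501] → run C
t=7: vr[A=1024/335 B=3072/2501 D=1024/655 G=2048/2501] → run G
t=8: vr[A=1024/335 B=3072/2501 D=1024/655 G=47616/32513 H=3072/2501] → run B
t=9: vr[A=1024/335 D=1024/655 G=47616/32513 H=3072/2501] → run H
t=10: vr[A=1024/335 D=1024/655 G=47616/32513 H=3590144/837835] → run G
t=11: vr[A=1024/335 D=1024/655 G=68608/32513 H=3590144/837835] → run D
t=12: vr[A=1024/335 D=2048/655 G=68608/32513 H=3590144/837835] → run G
t=13: vr[A=1024/335 D=2048/655 H=3590144/837835] → run A
t=14: vr[A=2048/335 D=2048/655 H=3590144/837835] → run D
t=15: vr[A=2048/335 D=3072/655 H=3590144/837835] → run H
t=16: vr[A=2048/335 D=3072/655 H=6151168/837835] → run D
t=17: vr[A=2048/335 H=6151168/837835] → run A
t=18: vr[A=3072/335 H=6151168/837835] → run H
t=19: vr[A=3072/335 H=8712192/837835] → run A
t=20: vr[A=4096/335 H=8712192/837835] → run H
t=21: vr[A=4096/335 H=11273216/837835] → run A
t=22: vr[A=1024/67 H=11273216/837835] → run H
t=23: vr[A=1024/67 H=2766848/167567] → run A
t=24: vr[H=2766848/167567] → run H
t=25: (idle)
t=26: (idle)
t=27: (idle)
t=28: (idle)
t=29: (idle)
t=30: (idle)
t=31: (idle)
t=32: (idle)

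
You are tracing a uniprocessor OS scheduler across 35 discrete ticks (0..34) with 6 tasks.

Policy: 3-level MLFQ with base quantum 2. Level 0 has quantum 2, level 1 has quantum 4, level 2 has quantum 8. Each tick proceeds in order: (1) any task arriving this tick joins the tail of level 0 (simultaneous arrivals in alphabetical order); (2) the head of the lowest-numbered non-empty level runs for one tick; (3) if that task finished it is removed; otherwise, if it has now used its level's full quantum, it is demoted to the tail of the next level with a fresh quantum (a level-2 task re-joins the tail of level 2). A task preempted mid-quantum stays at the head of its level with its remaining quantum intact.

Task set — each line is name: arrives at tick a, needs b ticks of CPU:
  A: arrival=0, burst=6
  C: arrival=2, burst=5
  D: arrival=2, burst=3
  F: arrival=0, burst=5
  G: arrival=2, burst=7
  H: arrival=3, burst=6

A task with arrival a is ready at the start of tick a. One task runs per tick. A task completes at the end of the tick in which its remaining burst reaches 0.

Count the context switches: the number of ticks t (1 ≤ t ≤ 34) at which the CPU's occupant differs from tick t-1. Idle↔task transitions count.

context switches = 13

t=0: L0/L1/L2 = AF/-/- → run A
t=1: L0/L1/L2 = AF/-/- → run A
t=2: L0/L1/L2 = FCDG/A/- → run F
t=3: L0/L1/L2 = FCDGH/A/- → run F
t=4: L0/L1/L2 = CDGH/AF/- → run C
t=5: L0/L1/L2 = CDGH/AF/- → run C
t=6: L0/L1/L2 = DGH/AFC/- → run D
t=7: L0/L1/L2 = DGH/AFC/- → run D
t=8: L0/L1/L2 = GH/AFCD/- → run G
t=9: L0/L1/L2 = GH/AFCD/- → run G
t=10: L0/L1/L2 = H/AFCDG/- → run H
t=11: L0/L1/L2 = H/AFCDG/- → run H
t=12: L0/L1/L2 = -/AFCDGH/- → run A
t=13: L0/L1/L2 = -/AFCDGH/- → run A
t=14: L0/L1/L2 = -/AFCDGH/- → run A
t=15: L0/L1/L2 = -/AFCDGH/- → run A
t=16: L0/L1/L2 = -/FCDGH/- → run F
t=17: L0/L1/L2 = -/FCDGH/- → run F
t=18: L0/L1/L2 = -/FCDGH/- → run F
t=19: L0/L1/L2 = -/CDGH/- → run C
t=20: L0/L1/L2 = -/CDGH/- → run C
t=21: L0/L1/L2 = -/CDGH/- → run C
t=22: L0/L1/L2 = -/DGH/- → run D
t=23: L0/L1/L2 = -/GH/- → run G
t=24: L0/L1/L2 = -/GH/- → run G
t=25: L0/L1/L2 = -/GH/- → run G
t=26: L0/L1/L2 = -/GH/- → run G
t=27: L0/L1/L2 = -/H/G → run H
t=28: L0/L1/L2 = -/H/G → run H
t=29: L0/L1/L2 = -/H/G → run H
t=30: L0/L1/L2 = -/H/G → run H
t=31: L0/L1/L2 = -/-/G → run G
t=32: (idle)
t=33: (idle)
t=34: (idle)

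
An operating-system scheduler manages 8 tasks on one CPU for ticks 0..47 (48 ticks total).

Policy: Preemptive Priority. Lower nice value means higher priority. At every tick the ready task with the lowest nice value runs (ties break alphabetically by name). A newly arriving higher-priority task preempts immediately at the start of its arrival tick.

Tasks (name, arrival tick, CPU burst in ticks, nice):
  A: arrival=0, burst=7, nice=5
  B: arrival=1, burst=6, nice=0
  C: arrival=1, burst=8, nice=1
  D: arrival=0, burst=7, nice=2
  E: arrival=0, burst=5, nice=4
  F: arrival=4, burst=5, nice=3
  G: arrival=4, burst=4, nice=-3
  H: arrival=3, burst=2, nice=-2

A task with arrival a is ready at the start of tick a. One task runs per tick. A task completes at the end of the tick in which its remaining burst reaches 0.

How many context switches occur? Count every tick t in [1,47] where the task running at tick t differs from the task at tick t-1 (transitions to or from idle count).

t=0: ready={A,D,E} → run D
t=1: ready={A,B,C,D,E} → run B
t=2: ready={A,B,C,D,E} → run B
t=3: ready={A,B,C,D,E,H} → run H
t=4: ready={A,B,C,D,E,F,G,H} → run G
t=5: ready={A,B,C,D,E,F,G,H} → run G
t=6: ready={A,B,C,D,E,F,G,H} → run G
t=7: ready={A,B,C,D,E,F,G,H} → run G
t=8: ready={A,B,C,D,E,F,H} → run H
t=9: ready={A,B,C,D,E,F} → run B
t=10: ready={A,B,C,D,E,F} → run B
t=11: ready={A,B,C,D,E,F} → run B
t=12: ready={A,B,C,D,E,F} → run B
t=13: ready={A,C,D,E,F} → run C
t=14: ready={A,C,D,E,F} → run C
t=15: ready={A,C,D,E,F} → run C
t=16: ready={A,C,D,E,F} → run C
t=17: ready={A,C,D,E,F} → run C
t=18: ready={A,C,D,E,F} → run C
t=19: ready={A,C,D,E,F} → run C
t=20: ready={A,C,D,E,F} → run C
t=21: ready={A,D,E,F} → run D
t=22: ready={A,D,E,F} → run D
t=23: ready={A,D,E,F} → run D
t=24: ready={A,D,E,F} → run D
t=25: ready={A,D,E,F} → run D
t=26: ready={A,D,E,F} → run D
t=27: ready={A,E,F} → run F
t=28: ready={A,E,F} → run F
t=29: ready={A,E,F} → run F
t=30: ready={A,E,F} → run F
t=31: ready={A,E,F} → run F
t=32: ready={A,E} → run E
t=33: ready={A,E} → run E
t=34: ready={A,E} → run E
t=35: ready={A,E} → run E
t=36: ready={A,E} → run E
t=37: ready={A} → run A
t=38: ready={A} → run A
t=39: ready={A} → run A
t=40: ready={A} → run A
t=41: ready={A} → run A
t=42: ready={A} → run A
t=43: ready={A} → run A
t=44: (idle)
t=45: (idle)
t=46: (idle)
t=47: (idle)

context switches = 11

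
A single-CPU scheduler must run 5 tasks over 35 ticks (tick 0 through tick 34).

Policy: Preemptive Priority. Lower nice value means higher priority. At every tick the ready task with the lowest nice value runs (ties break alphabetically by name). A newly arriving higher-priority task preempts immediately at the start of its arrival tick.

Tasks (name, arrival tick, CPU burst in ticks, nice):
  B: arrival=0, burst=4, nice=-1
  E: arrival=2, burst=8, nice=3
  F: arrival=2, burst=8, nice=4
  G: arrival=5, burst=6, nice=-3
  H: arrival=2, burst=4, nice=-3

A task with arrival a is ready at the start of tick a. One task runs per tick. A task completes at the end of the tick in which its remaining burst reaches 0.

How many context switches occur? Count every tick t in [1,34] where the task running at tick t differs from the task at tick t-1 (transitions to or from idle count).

t=0: ready={B} → run B
t=1: ready={B} → run B
t=2: ready={B,E,F,H} → run H
t=3: ready={B,E,F,H} → run H
t=4: ready={B,E,F,H} → run H
t=5: ready={B,E,F,G,H} → run G
t=6: ready={B,E,F,G,H} → run G
t=7: ready={B,E,F,G,H} → run G
t=8: ready={B,E,F,G,H} → run G
t=9: ready={B,E,F,G,H} → run G
t=10: ready={B,E,F,G,H} → run G
t=11: ready={B,E,F,H} → run H
t=12: ready={B,E,F} → run B
t=13: ready={B,E,F} → run B
t=14: ready={E,F} → run E
t=15: ready={E,F} → run E
t=16: ready={E,F} → run E
t=17: ready={E,F} → run E
t=18: ready={E,F} → run E
t=19: ready={E,F} → run E
t=20: ready={E,F} → run E
t=21: ready={E,F} → run E
t=22: ready={F} → run F
t=23: ready={F} → run F
t=24: ready={F} → run F
t=25: ready={F} → run F
t=26: ready={F} → run F
t=27: ready={F} → run F
t=28: ready={F} → run F
t=29: ready={F} → run F
t=30: (idle)
t=31: (idle)
t=32: (idle)
t=33: (idle)
t=34: (idle)

context switches = 7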